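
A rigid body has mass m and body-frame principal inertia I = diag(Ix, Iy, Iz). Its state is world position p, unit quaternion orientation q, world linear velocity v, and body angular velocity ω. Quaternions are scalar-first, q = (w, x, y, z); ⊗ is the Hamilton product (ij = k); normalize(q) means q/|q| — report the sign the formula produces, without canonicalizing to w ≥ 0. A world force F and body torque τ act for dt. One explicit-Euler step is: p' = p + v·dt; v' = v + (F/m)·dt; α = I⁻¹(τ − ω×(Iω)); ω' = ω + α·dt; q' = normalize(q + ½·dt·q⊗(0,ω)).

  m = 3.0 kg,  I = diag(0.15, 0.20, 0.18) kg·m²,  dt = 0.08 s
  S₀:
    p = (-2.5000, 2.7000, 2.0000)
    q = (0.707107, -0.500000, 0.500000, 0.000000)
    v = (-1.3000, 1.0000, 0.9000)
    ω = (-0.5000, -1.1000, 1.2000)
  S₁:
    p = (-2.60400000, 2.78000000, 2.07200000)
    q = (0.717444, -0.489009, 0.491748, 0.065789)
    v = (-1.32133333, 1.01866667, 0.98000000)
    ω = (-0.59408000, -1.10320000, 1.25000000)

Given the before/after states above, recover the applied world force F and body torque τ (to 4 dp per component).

Δv = v₁−v₀ = (-0.02133333, 0.01866667, 0.08000000)
F = m·Δv/dt = (-0.8000, 0.7000, 3.0000)
rate change Δω = (-0.09408000, -0.00320000, 0.05000000)
precession coupling = (0.0264, 0.0180, 0.0275)
τ = I·(Δω/dt) + ω₀×(Iω₀) = (-0.1500, 0.0100, 0.1400)

F = (-0.8000, 0.7000, 3.0000)
τ = (-0.1500, 0.0100, 0.1400)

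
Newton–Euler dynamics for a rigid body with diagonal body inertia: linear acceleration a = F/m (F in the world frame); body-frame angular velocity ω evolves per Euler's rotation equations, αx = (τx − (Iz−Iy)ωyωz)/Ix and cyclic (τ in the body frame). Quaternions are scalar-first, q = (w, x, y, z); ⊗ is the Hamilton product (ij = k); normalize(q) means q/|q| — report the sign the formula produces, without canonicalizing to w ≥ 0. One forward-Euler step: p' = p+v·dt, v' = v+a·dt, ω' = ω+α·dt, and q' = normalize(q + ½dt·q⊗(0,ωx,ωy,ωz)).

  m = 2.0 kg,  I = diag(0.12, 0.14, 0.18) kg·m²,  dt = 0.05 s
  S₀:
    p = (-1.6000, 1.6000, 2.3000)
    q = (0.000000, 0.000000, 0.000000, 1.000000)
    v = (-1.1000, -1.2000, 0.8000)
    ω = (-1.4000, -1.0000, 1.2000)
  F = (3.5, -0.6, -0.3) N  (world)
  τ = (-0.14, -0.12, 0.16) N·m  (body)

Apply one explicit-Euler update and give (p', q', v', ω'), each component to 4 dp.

p' = (-1.6550, 1.5400, 2.3400)
q' = (-0.0300, 0.0250, -0.0350, 0.9986)
v' = (-1.0125, -1.2150, 0.7925)
ω' = (-1.4383, -1.0789, 1.2367)

a = (1.7500, -0.3000, -0.1500)
new position p' = (-1.6550, 1.5400, 2.3400)
v + (F/m)dt = (-1.0125, -1.2150, 0.7925)
(τ − ω×Iω)/I = (-0.7667, -1.5771, 0.7333)
ω + α·dt = (-1.4383, -1.0789, 1.2367)
2q̇ = q⊗(0,ω) = (-1.2000000, 1.0000000, -1.4000000, 0.0000000)
q' = normalize(q + ½dt·q⊗(0,ω)) = (-0.0300, 0.0250, -0.0350, 0.9986)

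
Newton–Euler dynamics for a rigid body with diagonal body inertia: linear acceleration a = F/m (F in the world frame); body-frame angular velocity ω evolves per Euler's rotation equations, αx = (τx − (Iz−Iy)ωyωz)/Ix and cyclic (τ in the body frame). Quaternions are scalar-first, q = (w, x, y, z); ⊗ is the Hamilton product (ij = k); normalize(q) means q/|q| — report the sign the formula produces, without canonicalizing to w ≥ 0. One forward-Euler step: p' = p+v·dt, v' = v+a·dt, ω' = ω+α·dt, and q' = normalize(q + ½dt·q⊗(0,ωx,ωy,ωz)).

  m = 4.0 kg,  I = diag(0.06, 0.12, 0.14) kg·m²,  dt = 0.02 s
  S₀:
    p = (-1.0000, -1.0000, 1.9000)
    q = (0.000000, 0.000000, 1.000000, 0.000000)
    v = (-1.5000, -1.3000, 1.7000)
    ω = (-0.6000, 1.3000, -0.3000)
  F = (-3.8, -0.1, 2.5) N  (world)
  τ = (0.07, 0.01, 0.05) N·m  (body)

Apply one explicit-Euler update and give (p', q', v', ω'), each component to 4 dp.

p' = (-1.0300, -1.0260, 1.9340)
q' = (-0.0130, -0.0030, 0.9999, 0.0060)
v' = (-1.5190, -1.3005, 1.7125)
ω' = (-0.5741, 1.3041, -0.2862)

new position p' = (-1.0300, -1.0260, 1.9340)
v + (F/m)dt = (-1.5190, -1.3005, 1.7125)
α = I⁻¹(τ − ω×Iω) = (1.2967, 0.2033, 0.6914)
ω' = ω + α·dt = (-0.5741, 1.3041, -0.2862)
Hamilton product q⊗(0,ω) = (-1.3000000, -0.3000000, 0.0000000, 0.6000000)
q + ½dt·q⊗(0,ω), renormalized = (-0.0130, -0.0030, 0.9999, 0.0060)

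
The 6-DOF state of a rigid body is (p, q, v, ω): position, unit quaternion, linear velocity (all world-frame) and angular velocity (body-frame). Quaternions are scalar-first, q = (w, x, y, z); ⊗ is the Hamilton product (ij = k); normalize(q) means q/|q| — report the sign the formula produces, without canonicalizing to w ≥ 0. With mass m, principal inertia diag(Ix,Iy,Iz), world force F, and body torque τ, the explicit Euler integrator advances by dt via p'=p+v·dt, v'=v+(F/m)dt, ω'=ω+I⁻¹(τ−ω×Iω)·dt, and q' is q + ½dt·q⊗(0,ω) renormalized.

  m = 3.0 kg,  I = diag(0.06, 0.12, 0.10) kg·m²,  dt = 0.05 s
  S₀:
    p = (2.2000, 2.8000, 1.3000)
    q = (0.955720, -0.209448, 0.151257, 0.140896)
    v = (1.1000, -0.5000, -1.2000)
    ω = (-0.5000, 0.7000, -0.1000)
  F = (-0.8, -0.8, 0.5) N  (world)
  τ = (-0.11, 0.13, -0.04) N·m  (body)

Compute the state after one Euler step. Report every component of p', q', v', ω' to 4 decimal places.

p' = (2.2550, 2.7750, 1.2400)
q' = (0.9506, -0.2242, 0.1657, 0.1367)
v' = (1.0867, -0.5133, -1.1917)
ω' = (-0.5928, 0.7550, -0.1095)

p + v·dt = (2.2550, 2.7750, 1.2400)
v + (F/m)dt = (1.0867, -0.5133, -1.1917)
ω×(Iω) gyroscopic = (0.0014, -0.0020, -0.0210)
α = I⁻¹(τ − ω×Iω) = (-1.8567, 1.1000, -0.1900)
new body rate ω' = (-0.5928, 0.7550, -0.1095)
q⊗(0,ω) = (-0.1965143, -0.5916129, 0.5776112, -0.1665571)
updated quaternion q' = (0.9506, -0.2242, 0.1657, 0.1367)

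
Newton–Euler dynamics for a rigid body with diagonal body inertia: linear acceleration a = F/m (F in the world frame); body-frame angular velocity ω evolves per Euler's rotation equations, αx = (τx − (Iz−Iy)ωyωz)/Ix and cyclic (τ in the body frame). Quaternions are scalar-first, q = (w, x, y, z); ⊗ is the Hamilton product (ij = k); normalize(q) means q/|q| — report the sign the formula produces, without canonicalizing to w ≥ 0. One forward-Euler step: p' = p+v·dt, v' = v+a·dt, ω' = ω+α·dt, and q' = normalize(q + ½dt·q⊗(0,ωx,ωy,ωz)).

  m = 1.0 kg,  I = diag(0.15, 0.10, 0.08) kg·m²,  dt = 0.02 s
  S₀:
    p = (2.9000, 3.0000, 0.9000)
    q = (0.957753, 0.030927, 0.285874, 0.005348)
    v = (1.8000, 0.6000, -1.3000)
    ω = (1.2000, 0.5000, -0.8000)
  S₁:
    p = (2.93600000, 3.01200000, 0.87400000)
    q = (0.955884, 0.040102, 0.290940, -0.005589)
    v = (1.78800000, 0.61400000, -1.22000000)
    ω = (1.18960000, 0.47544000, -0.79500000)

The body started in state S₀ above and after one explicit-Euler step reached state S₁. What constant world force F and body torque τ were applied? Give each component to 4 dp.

rate change Δω = (-0.01040000, -0.02456000, 0.00500000)
ω₀×(Iω₀) = (0.0080, -0.0672, -0.0300)
τ = I·(Δω/dt) + ω₀×(Iω₀) = (-0.0700, -0.1900, -0.0100)
v₁ − v₀ = (-0.01200000, 0.01400000, 0.08000000)
applied force F = (-0.6000, 0.7000, 4.0000)

F = (-0.6000, 0.7000, 4.0000)
τ = (-0.0700, -0.1900, -0.0100)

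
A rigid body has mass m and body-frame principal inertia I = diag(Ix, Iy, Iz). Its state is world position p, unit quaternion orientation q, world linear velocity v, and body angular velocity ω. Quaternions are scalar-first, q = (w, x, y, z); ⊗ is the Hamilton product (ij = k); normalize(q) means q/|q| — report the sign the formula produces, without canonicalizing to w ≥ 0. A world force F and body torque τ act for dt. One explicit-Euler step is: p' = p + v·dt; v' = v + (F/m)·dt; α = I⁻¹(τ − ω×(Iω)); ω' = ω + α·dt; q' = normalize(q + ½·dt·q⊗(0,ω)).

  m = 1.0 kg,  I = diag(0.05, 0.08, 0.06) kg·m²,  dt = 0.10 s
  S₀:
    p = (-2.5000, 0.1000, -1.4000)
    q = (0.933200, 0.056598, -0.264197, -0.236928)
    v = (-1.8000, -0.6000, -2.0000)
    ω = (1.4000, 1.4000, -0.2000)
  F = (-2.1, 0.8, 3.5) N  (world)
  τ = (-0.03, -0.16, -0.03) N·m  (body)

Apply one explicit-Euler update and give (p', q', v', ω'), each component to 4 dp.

p' = (-2.6800, 0.0400, -1.6000)
q' = (0.9407, 0.1405, -0.2138, -0.2227)
v' = (-2.0100, -0.5200, -1.6500)
ω' = (1.3288, 1.1965, -0.3480)

a = (-2.1000, 0.8000, 3.5000)
new position p' = (-2.6800, 0.0400, -1.6000)
new velocity v' = (-2.0100, -0.5200, -1.6500)
α = I⁻¹(τ − ω×Iω) = (-0.7120, -2.0350, -1.4800)
new body rate ω' = (1.3288, 1.1965, -0.3480)
2q̇ = q⊗(0,ω) = (0.2432530, 1.6910186, 0.9861004, 0.2624730)
q' = normalize(q + ½dt·q⊗(0,ω)) = (0.9407, 0.1405, -0.2138, -0.2227)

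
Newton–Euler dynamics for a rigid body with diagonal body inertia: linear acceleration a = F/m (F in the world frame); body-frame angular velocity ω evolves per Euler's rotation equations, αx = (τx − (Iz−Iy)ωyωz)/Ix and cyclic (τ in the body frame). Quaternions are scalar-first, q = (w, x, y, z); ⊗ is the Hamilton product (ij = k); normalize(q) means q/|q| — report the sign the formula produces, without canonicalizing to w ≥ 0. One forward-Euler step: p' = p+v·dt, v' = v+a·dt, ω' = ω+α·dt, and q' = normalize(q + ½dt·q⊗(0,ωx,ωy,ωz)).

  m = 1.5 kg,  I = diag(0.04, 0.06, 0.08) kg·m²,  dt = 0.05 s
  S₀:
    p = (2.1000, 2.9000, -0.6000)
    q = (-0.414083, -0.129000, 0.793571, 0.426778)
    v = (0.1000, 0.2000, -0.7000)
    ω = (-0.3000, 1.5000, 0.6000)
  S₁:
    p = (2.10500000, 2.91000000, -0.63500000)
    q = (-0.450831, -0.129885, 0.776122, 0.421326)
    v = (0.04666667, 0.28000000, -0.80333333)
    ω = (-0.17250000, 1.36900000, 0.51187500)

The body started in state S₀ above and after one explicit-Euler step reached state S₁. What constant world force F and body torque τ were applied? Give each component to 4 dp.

rate change Δω = (0.12750000, -0.13100000, -0.08812500)
ω₀×(Iω₀) = (0.0180, 0.0072, -0.0090)
applied torque τ = (0.1200, -0.1500, -0.1500)
v₁ − v₀ = (-0.05333333, 0.08000000, -0.10333333)
m·(v₁−v₀)/dt = (-1.6000, 2.4000, -3.1000)

F = (-1.6000, 2.4000, -3.1000)
τ = (0.1200, -0.1500, -0.1500)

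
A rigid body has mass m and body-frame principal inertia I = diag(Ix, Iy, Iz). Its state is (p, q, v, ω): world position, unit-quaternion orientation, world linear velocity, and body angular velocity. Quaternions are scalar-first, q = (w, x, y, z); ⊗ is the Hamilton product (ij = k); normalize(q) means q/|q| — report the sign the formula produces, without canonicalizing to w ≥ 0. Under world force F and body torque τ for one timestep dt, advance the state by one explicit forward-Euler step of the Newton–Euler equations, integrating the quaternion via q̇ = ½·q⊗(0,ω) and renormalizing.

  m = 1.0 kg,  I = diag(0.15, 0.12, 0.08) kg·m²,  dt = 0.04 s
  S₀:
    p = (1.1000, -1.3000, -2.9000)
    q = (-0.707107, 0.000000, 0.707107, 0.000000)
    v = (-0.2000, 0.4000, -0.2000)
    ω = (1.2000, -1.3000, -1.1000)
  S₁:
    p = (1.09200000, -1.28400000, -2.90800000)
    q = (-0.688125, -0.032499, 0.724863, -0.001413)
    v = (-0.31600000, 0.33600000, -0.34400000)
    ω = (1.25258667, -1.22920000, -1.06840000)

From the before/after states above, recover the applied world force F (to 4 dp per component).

F = (-2.9000, -1.6000, -3.6000)

velocity change Δv = (-0.11600000, -0.06400000, -0.14400000)
applied force F = (-2.9000, -1.6000, -3.6000)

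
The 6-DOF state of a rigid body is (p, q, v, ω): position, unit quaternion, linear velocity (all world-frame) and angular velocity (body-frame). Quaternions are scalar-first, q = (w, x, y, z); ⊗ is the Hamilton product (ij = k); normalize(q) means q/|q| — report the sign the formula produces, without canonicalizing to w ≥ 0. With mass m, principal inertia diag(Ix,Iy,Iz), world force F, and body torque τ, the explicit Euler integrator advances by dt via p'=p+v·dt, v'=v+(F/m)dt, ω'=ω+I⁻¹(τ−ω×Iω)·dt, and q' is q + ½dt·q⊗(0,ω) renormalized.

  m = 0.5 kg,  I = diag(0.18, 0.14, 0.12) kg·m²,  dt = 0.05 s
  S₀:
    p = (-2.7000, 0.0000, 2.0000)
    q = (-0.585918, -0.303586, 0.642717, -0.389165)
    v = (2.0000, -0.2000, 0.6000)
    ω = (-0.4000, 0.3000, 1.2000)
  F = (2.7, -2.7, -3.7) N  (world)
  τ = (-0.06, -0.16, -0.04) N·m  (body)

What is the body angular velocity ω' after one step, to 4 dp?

ω×(Iω) gyroscopic = (-0.0072, -0.0288, 0.0048)
angular accel α = (-0.2933, -0.9371, -0.3733)
ω + α·dt = (-0.4147, 0.2531, 1.1813)

ω' = (-0.4147, 0.2531, 1.1813)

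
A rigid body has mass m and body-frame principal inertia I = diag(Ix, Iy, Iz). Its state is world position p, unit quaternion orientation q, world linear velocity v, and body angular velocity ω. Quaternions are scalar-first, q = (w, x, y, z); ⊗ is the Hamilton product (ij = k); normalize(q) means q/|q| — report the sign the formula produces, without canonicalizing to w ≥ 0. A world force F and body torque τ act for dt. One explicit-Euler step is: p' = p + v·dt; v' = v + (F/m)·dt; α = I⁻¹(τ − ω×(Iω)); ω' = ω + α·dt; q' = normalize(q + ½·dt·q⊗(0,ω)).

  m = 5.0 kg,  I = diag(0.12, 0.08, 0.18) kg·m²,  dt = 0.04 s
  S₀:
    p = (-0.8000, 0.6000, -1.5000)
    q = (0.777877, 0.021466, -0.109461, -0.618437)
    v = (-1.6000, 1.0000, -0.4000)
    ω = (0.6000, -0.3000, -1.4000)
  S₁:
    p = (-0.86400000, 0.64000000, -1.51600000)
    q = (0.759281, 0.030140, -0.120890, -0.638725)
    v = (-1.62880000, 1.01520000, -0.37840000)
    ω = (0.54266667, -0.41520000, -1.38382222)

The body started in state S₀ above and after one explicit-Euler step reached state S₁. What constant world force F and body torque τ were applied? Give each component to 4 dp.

ω₁ − ω₀ = (-0.05733333, -0.11520000, 0.01617778)
applied torque τ = (-0.1300, -0.1800, 0.0800)
Δv = v₁−v₀ = (-0.02880000, 0.01520000, 0.02160000)
F = m·Δv/dt = (-3.6000, 1.9000, 2.7000)

F = (-3.6000, 1.9000, 2.7000)
τ = (-0.1300, -0.1800, 0.0800)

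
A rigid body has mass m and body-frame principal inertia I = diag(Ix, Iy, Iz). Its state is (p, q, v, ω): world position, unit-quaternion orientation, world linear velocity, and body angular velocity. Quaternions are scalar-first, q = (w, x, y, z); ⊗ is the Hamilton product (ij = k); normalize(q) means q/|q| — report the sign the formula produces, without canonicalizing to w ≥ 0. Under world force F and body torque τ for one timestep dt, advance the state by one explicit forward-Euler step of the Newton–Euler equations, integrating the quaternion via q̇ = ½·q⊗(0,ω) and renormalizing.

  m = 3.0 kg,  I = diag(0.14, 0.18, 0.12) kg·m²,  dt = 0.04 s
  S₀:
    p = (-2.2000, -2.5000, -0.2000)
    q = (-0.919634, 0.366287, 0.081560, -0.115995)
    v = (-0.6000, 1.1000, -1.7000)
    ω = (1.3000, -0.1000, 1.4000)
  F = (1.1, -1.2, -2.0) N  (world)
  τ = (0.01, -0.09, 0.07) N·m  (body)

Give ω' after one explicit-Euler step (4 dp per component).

angular accel α = (0.0114, -0.7022, 0.6267)
new body rate ω' = (1.3005, -0.1281, 1.4251)

ω' = (1.3005, -0.1281, 1.4251)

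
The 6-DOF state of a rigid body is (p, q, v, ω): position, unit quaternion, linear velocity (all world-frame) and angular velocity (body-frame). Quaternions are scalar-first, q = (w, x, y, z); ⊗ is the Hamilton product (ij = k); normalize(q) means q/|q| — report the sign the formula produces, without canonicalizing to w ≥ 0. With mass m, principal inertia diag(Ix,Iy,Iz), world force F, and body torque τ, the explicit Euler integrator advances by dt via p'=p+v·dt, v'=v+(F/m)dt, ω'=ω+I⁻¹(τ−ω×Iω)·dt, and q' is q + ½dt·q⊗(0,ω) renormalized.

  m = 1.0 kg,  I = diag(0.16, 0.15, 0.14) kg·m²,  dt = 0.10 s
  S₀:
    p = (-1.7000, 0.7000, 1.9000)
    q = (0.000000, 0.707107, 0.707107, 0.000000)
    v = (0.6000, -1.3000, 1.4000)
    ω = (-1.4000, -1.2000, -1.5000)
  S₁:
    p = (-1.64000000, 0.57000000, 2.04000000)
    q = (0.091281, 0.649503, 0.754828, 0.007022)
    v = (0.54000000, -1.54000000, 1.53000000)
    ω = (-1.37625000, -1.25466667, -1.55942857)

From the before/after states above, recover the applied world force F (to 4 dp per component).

F = (-0.6000, -2.4000, 1.3000)

Δv = v₁−v₀ = (-0.06000000, -0.24000000, 0.13000000)
applied force F = (-0.6000, -2.4000, 1.3000)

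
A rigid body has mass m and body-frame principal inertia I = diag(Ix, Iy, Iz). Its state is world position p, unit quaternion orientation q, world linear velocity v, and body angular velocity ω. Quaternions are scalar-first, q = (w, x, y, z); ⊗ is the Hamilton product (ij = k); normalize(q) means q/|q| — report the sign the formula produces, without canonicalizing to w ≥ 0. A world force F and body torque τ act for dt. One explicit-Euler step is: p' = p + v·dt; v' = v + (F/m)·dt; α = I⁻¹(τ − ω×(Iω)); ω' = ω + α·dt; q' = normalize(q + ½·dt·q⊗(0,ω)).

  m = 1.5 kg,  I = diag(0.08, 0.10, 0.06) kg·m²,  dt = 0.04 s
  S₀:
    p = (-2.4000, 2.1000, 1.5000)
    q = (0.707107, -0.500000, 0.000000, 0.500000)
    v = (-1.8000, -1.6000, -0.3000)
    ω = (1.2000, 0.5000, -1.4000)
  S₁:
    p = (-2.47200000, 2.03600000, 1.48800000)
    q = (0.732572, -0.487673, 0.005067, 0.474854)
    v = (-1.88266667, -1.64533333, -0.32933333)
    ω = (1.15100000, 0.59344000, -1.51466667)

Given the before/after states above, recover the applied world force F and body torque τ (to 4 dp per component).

v₁ − v₀ = (-0.08266667, -0.04533333, -0.02933333)
applied force F = (-3.1000, -1.7000, -1.1000)
Δω = ω₁−ω₀ = (-0.04900000, 0.09344000, -0.11466667)
gyro term ω₀×Iω₀ = (0.0280, -0.0336, 0.0120)
τ = I·(Δω/dt) + ω₀×(Iω₀) = (-0.0700, 0.2000, -0.1600)

F = (-3.1000, -1.7000, -1.1000)
τ = (-0.0700, 0.2000, -0.1600)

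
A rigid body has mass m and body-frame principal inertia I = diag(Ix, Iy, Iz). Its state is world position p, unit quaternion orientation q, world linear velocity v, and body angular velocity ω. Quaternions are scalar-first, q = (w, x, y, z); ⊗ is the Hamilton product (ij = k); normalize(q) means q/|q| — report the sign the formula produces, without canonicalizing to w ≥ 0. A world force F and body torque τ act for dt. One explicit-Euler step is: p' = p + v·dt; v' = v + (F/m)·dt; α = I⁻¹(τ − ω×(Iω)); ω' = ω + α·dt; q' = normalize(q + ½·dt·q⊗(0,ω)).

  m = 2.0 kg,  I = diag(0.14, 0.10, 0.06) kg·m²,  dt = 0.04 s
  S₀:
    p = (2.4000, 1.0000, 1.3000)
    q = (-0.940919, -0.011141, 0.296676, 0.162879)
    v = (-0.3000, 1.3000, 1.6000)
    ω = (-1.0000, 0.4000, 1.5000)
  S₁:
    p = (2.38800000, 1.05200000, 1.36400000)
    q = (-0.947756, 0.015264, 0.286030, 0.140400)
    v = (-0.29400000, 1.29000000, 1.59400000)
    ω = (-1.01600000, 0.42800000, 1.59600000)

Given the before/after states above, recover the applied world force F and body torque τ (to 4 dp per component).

F = (0.3000, -0.5000, -0.3000)
τ = (-0.0800, -0.0500, 0.1600)

velocity change Δv = (0.00600000, -0.01000000, -0.00600000)
F = m·Δv/dt = (0.3000, -0.5000, -0.3000)
Δω = ω₁−ω₀ = (-0.01600000, 0.02800000, 0.09600000)
τ = I·(Δω/dt) + ω₀×(Iω₀) = (-0.0800, -0.0500, 0.1600)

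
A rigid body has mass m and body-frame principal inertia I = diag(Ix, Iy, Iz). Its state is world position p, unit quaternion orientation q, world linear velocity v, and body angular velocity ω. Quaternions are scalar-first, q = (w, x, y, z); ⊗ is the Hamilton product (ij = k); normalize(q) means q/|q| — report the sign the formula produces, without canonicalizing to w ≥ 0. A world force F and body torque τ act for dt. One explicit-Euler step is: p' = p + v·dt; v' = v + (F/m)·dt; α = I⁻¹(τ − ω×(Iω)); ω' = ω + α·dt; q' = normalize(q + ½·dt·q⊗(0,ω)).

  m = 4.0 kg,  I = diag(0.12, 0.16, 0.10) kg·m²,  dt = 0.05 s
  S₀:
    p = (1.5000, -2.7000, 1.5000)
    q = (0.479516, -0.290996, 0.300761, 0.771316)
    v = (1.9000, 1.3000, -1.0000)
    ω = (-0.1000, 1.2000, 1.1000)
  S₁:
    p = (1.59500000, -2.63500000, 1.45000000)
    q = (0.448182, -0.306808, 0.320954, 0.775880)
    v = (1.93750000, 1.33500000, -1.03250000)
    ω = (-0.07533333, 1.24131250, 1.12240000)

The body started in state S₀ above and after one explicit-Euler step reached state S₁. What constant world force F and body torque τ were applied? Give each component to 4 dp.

Δω = ω₁−ω₀ = (0.02466667, 0.04131250, 0.02240000)
applied torque τ = (-0.0200, 0.1300, 0.0400)
v₁ − v₀ = (0.03750000, 0.03500000, -0.03250000)
F = m·Δv/dt = (3.0000, 2.8000, -2.6000)

F = (3.0000, 2.8000, -2.6000)
τ = (-0.0200, 0.1300, 0.0400)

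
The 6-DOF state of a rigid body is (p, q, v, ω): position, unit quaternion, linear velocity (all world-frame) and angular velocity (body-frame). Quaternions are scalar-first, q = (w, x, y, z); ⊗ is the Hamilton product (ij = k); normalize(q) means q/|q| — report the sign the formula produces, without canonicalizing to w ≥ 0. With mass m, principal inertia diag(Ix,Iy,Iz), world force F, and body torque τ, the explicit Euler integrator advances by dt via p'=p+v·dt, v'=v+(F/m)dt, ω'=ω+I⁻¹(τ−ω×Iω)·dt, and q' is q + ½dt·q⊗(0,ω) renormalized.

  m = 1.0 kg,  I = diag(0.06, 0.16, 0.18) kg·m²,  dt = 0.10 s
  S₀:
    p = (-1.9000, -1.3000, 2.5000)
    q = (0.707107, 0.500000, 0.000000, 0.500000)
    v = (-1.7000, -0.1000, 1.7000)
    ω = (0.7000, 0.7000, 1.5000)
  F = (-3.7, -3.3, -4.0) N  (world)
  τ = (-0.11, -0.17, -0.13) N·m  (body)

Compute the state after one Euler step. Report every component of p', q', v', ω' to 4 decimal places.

gyro term ω×Iω = (0.0210, -0.1260, 0.0490)
angular accel α = (-2.1833, -0.2750, -0.9944)
new body rate ω' = (0.4817, 0.6725, 1.4006)
Hamilton product q⊗(0,ω) = (-1.1000000, 0.1449749, 0.0949749, 1.4106605)
q' = normalize(q + ½dt·q⊗(0,ω)) = (0.6495, 0.5052, 0.0047, 0.5682)
a = (-3.7000, -3.3000, -4.0000)
new position p' = (-2.0700, -1.3100, 2.6700)
new velocity v' = (-2.0700, -0.4300, 1.3000)

p' = (-2.0700, -1.3100, 2.6700)
q' = (0.6495, 0.5052, 0.0047, 0.5682)
v' = (-2.0700, -0.4300, 1.3000)
ω' = (0.4817, 0.6725, 1.4006)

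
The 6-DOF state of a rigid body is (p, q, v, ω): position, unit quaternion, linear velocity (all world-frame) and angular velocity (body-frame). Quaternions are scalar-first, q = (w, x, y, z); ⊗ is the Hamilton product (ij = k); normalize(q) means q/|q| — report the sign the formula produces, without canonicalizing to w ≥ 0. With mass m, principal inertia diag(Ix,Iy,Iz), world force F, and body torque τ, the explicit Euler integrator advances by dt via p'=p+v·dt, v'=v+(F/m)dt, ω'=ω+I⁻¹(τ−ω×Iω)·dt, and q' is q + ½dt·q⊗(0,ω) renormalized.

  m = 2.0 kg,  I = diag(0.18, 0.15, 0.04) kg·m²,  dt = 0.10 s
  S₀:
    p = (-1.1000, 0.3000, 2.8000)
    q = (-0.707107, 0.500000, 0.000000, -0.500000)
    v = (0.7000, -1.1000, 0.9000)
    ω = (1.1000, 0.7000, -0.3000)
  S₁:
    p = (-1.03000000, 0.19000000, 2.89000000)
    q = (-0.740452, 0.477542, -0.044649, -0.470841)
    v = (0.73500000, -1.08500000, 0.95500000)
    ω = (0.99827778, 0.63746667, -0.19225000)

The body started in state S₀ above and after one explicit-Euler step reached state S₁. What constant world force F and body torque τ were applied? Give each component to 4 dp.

F = (0.7000, 0.3000, 1.1000)
τ = (-0.1600, -0.1400, 0.0200)

Δω = ω₁−ω₀ = (-0.10172222, -0.06253333, 0.10775000)
τ = I·(Δω/dt) + ω₀×(Iω₀) = (-0.1600, -0.1400, 0.0200)
Δv = v₁−v₀ = (0.03500000, 0.01500000, 0.05500000)
applied force F = (0.7000, 0.3000, 1.1000)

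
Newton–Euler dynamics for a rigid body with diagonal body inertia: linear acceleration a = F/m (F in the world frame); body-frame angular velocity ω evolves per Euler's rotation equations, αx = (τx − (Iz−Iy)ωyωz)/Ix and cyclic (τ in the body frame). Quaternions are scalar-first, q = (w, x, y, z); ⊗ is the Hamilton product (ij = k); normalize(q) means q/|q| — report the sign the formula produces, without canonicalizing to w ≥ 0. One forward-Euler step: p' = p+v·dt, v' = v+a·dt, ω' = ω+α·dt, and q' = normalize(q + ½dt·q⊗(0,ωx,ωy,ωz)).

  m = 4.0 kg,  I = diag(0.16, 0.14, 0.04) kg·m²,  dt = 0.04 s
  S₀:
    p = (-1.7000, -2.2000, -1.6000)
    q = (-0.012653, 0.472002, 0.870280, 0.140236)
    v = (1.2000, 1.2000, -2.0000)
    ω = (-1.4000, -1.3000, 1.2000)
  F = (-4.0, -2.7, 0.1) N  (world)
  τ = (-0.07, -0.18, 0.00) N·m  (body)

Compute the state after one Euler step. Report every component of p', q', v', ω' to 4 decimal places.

p' = (-1.6520, -2.1520, -1.6800)
q' = (0.0198, 0.4964, 0.8545, 0.1519)
v' = (1.1600, 1.1730, -1.9990)
ω' = (-1.4565, -1.2938, 1.2364)

α = I⁻¹(τ − ω×Iω) = (-1.4125, 0.1543, 0.9100)
ω + α·dt = (-1.4565, -1.2938, 1.2364)
q⊗(0,ω) = (1.6238836, 1.2443570, -0.7462839, 0.5896058)
q + ½dt·q⊗(0,ω), renormalized = (0.0198, 0.4964, 0.8545, 0.1519)
a = F/m = (-1.0000, -0.6750, 0.0250)
new position p' = (-1.6520, -2.1520, -1.6800)
v + (F/m)dt = (1.1600, 1.1730, -1.9990)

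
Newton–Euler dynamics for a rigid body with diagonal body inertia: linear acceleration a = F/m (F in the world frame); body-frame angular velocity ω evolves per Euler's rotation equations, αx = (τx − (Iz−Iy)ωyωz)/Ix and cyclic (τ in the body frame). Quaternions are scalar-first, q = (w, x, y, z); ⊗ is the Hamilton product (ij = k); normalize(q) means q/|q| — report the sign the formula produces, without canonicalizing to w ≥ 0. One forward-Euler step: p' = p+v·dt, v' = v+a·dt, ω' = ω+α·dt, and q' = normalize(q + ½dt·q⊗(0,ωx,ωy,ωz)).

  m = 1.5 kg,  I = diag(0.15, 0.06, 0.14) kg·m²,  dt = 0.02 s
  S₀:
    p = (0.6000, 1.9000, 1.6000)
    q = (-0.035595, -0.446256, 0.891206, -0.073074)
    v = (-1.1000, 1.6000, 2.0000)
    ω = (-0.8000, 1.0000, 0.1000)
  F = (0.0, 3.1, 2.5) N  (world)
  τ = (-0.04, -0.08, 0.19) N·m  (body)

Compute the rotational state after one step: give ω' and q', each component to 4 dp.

ω' = (-0.8064, 0.9736, 0.1169)
q' = (-0.0480, -0.4443, 0.8918, -0.0704)

(τ − ω×Iω)/I = (-0.3200, -1.3200, 0.8429)
ω' = ω + α·dt = (-0.8064, 0.9736, 0.1169)
2q̇ = q⊗(0,ω) = (-1.2409034, 0.1906706, 0.0674898, 0.2631493)
updated quaternion q' = (-0.0480, -0.4443, 0.8918, -0.0704)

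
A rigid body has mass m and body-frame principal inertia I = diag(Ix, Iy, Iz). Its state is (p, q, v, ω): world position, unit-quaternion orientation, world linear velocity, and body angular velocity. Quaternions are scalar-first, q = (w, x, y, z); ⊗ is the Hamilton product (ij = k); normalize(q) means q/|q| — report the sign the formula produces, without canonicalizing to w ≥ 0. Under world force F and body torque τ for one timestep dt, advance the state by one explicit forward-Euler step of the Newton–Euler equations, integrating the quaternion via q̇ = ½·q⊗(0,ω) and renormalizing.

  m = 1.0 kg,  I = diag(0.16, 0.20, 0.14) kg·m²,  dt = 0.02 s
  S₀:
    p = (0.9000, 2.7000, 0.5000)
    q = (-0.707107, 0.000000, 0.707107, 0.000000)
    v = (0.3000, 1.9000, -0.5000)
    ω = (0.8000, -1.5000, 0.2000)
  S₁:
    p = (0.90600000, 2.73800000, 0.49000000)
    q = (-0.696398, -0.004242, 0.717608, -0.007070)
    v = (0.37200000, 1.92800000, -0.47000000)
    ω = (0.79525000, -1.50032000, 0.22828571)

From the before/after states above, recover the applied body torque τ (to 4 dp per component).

τ = (-0.0200, 0.0000, 0.1500)

rate change Δω = (-0.00475000, -0.00032000, 0.02828571)
I·α + gyro = (-0.0200, 0.0000, 0.1500)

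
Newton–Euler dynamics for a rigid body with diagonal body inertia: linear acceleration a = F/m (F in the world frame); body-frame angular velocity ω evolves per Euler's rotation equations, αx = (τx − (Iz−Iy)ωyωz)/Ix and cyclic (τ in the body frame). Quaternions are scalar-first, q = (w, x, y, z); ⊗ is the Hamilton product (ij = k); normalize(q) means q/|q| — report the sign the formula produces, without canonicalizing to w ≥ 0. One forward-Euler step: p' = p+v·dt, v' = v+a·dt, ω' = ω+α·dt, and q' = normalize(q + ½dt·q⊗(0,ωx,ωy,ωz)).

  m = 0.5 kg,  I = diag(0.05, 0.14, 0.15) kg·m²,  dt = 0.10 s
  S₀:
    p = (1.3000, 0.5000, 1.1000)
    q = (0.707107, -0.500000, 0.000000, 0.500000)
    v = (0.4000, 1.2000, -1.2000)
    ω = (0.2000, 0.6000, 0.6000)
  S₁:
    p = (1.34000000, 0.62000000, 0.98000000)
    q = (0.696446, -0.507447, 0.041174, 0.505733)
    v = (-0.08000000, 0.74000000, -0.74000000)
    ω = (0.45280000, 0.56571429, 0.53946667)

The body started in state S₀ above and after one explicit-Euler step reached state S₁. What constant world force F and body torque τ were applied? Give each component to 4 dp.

F = (-2.4000, -2.3000, 2.3000)
τ = (0.1300, -0.0600, -0.0800)

ω₁ − ω₀ = (0.25280000, -0.03428571, -0.06053333)
ω₀×(Iω₀) = (0.0036, -0.0120, 0.0108)
applied torque τ = (0.1300, -0.0600, -0.0800)
Δv = v₁−v₀ = (-0.48000000, -0.46000000, 0.46000000)
applied force F = (-2.4000, -2.3000, 2.3000)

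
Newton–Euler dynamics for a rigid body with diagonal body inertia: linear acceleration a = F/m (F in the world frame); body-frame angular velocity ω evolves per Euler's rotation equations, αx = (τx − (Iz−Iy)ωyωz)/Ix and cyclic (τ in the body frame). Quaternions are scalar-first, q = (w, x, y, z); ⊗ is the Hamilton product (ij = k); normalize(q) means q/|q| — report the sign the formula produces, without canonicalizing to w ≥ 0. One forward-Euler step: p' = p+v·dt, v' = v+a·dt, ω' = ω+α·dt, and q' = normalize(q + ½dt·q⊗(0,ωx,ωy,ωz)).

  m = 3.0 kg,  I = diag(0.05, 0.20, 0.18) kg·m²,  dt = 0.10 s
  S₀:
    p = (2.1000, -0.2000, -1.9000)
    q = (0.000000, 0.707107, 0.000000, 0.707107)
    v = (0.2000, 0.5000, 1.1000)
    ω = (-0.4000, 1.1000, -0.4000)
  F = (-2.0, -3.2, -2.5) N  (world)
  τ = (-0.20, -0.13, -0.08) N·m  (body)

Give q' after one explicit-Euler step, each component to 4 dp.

q' = (0.0282, 0.6669, 0.0000, 0.7446)

Hamilton product q⊗(0,ω) = (0.5656856, -0.7778177, 0.0000000, 0.7778177)
updated quaternion q' = (0.0282, 0.6669, 0.0000, 0.7446)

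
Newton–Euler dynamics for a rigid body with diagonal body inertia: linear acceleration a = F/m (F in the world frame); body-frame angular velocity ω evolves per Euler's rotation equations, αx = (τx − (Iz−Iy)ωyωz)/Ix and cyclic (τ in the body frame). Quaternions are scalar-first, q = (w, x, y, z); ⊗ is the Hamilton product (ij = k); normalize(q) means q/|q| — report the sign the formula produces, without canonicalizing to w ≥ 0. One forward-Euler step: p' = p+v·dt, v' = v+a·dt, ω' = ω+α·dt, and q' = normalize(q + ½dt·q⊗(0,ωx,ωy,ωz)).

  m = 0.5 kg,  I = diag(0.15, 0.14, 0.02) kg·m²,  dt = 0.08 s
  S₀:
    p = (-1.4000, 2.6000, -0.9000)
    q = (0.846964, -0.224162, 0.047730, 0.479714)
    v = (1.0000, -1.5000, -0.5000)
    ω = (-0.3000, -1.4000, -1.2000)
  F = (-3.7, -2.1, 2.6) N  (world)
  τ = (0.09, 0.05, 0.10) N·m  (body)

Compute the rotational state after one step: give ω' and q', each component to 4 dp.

ω' = (-0.1445, -1.3982, -0.7832)
q' = (0.8676, -0.2092, -0.0162, 0.4509)

gyro term ω×Iω = (-0.2016, 0.0468, -0.0042)
α = I⁻¹(τ − ω×Iω) = (1.9440, 0.0229, 5.2100)
ω' = ω + α·dt = (-0.1445, -1.3982, -0.7832)
2q̇ = q⊗(0,ω) = (0.5752302, 0.3602344, -1.5986582, -0.6882110)
q' = normalize(q + ½dt·q⊗(0,ω)) = (0.8676, -0.2092, -0.0162, 0.4509)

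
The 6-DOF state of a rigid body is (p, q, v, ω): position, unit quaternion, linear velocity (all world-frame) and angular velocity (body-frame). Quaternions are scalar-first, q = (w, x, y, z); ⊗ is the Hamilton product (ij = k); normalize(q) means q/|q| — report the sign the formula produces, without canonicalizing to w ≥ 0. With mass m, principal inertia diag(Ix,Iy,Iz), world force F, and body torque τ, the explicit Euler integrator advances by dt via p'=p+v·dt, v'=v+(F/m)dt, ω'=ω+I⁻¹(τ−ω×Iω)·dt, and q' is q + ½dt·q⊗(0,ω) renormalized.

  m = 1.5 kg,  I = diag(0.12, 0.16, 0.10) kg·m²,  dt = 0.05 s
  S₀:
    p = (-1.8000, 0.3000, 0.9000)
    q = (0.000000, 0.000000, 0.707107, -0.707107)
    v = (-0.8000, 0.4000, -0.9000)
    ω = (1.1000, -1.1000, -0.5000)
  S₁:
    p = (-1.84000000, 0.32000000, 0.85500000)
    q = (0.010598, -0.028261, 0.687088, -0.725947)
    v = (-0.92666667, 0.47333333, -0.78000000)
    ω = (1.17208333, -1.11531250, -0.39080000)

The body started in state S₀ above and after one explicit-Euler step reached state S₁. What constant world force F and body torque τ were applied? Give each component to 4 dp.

Δω = ω₁−ω₀ = (0.07208333, -0.01531250, 0.10920000)
ω₀×(Iω₀) = (-0.0330, -0.0110, -0.0484)
τ = I·(Δω/dt) + ω₀×(Iω₀) = (0.1400, -0.0600, 0.1700)
velocity change Δv = (-0.12666667, 0.07333333, 0.12000000)
F = m·Δv/dt = (-3.8000, 2.2000, 3.6000)

F = (-3.8000, 2.2000, 3.6000)
τ = (0.1400, -0.0600, 0.1700)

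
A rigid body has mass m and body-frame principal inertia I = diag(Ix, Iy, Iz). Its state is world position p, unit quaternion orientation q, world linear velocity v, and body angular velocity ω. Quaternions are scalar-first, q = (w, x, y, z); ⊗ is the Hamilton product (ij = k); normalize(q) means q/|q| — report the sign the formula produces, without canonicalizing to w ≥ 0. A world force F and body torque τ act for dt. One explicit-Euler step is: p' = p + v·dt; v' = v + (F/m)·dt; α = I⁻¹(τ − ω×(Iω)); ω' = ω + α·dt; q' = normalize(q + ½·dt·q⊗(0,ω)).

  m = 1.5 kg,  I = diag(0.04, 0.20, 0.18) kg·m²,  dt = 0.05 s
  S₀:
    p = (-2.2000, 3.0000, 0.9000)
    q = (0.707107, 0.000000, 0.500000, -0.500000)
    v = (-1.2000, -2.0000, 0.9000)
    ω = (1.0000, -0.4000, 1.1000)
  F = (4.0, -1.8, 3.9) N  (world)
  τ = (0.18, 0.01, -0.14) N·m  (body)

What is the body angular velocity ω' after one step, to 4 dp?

ω' = (1.2140, -0.3590, 1.0789)

α = I⁻¹(τ − ω×Iω) = (4.2800, 0.8200, -0.4222)
ω + α·dt = (1.2140, -0.3590, 1.0789)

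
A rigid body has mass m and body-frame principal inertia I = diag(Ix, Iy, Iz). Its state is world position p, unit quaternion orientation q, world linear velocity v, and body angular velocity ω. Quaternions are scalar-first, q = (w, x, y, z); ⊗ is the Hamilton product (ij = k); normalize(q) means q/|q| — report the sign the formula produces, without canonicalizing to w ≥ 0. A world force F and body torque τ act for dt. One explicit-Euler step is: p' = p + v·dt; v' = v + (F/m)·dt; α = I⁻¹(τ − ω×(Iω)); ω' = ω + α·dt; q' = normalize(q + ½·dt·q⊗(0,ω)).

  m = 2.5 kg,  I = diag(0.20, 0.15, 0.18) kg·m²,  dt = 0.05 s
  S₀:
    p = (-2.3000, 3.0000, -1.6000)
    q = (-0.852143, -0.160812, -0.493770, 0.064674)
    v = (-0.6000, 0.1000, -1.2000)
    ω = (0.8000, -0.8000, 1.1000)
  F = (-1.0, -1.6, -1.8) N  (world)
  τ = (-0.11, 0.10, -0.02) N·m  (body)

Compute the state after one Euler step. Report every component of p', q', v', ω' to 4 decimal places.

a = F/m = (-0.4000, -0.6400, -0.7200)
new position p' = (-2.3300, 3.0050, -1.6600)
v' = v + a·dt = (-0.6200, 0.0680, -1.2360)
angular accel α = (-0.4180, 0.5493, -0.2889)
ω + α·dt = (0.7791, -0.7725, 1.0856)
q⊗(0,ω) = (-0.3375078, -1.1731222, 0.9103468, -0.4136917)
q + ½dt·q⊗(0,ω), renormalized = (-0.8599, -0.1900, -0.4706, 0.0543)

p' = (-2.3300, 3.0050, -1.6600)
q' = (-0.8599, -0.1900, -0.4706, 0.0543)
v' = (-0.6200, 0.0680, -1.2360)
ω' = (0.7791, -0.7725, 1.0856)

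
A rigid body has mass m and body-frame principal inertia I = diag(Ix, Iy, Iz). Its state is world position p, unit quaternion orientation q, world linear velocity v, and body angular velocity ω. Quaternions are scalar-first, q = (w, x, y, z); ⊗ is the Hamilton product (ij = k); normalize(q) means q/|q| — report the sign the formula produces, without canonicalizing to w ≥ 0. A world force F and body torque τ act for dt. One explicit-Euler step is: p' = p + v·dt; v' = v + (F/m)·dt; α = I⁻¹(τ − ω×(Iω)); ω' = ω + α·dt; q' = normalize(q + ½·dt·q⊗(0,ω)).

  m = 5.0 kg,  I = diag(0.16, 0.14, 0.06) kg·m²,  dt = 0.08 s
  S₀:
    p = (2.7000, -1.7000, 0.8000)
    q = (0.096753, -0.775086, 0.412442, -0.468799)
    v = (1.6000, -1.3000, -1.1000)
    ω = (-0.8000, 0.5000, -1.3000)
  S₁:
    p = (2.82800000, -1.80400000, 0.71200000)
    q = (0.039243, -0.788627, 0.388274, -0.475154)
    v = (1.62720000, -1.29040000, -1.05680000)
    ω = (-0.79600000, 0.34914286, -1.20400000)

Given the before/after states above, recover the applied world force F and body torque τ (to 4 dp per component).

Δv = v₁−v₀ = (0.02720000, 0.00960000, 0.04320000)
applied force F = (1.7000, 0.6000, 2.7000)
rate change Δω = (0.00400000, -0.15085714, 0.09600000)
applied torque τ = (0.0600, -0.1600, 0.0800)

F = (1.7000, 0.6000, 2.7000)
τ = (0.0600, -0.1600, 0.0800)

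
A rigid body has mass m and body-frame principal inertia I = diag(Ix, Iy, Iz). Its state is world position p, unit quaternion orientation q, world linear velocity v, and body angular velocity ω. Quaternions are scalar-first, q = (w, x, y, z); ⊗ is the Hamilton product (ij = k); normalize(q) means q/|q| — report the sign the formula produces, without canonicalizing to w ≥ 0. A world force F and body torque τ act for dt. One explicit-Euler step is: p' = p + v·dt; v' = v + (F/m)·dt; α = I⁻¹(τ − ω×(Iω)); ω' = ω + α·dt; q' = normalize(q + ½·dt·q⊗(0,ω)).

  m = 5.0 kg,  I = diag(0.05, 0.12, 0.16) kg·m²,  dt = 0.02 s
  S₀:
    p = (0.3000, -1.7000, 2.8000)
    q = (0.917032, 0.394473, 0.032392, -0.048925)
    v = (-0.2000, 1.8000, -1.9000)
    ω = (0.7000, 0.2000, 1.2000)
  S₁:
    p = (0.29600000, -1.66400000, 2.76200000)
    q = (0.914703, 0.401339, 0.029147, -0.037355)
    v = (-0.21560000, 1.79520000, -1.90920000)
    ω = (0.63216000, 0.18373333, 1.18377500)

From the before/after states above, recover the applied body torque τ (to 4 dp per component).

rate change Δω = (-0.06784000, -0.01626667, -0.01622500)
I·α + gyro = (-0.1600, -0.1900, -0.1200)

τ = (-0.1600, -0.1900, -0.1200)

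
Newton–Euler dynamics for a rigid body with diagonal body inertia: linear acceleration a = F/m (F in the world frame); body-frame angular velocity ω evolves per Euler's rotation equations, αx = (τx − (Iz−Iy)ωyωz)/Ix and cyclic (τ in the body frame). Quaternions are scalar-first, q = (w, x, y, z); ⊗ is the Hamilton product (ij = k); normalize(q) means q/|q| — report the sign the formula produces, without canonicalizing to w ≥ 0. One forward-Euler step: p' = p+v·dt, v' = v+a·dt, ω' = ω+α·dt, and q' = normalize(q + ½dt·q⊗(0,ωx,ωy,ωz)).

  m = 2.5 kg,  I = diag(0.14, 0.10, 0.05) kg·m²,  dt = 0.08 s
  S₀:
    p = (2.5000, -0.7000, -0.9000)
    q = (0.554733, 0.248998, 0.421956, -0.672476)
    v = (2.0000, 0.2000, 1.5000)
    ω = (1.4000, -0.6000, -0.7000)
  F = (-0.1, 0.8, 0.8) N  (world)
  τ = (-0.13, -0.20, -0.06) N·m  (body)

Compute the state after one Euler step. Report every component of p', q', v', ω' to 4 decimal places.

(τ − ω×Iω)/I = (-0.7786, -1.1180, -1.8720)
ω + α·dt = (1.3377, -0.6894, -0.8498)
2q̇ = q⊗(0,ω) = (-0.5661568, 0.0777714, -1.1000076, -1.1284503)
q + ½dt·q⊗(0,ω), renormalized = (0.5309, 0.2515, 0.3771, -0.7160)
linear accel F/m = (-0.0400, 0.3200, 0.3200)
new position p' = (2.6600, -0.6840, -0.7800)
v + (F/m)dt = (1.9968, 0.2256, 1.5256)

p' = (2.6600, -0.6840, -0.7800)
q' = (0.5309, 0.2515, 0.3771, -0.7160)
v' = (1.9968, 0.2256, 1.5256)
ω' = (1.3377, -0.6894, -0.8498)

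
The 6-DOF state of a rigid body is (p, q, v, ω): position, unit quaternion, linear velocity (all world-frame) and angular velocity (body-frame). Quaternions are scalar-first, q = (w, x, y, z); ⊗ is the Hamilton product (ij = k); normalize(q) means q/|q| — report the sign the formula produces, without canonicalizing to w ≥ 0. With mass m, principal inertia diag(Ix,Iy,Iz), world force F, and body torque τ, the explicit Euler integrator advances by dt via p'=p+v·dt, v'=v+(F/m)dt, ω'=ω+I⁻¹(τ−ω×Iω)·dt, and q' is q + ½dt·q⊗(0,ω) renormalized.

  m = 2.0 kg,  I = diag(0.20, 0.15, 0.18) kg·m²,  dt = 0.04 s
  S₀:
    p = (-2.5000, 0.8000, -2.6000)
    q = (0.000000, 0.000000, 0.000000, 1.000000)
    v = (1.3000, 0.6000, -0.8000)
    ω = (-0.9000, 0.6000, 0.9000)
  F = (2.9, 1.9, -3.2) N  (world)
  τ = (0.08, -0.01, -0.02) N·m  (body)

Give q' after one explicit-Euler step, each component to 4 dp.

q' = (-0.0180, -0.0120, -0.0180, 0.9996)

Hamilton product q⊗(0,ω) = (-0.9000000, -0.6000000, -0.9000000, 0.0000000)
q + ½dt·q⊗(0,ω), renormalized = (-0.0180, -0.0120, -0.0180, 0.9996)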